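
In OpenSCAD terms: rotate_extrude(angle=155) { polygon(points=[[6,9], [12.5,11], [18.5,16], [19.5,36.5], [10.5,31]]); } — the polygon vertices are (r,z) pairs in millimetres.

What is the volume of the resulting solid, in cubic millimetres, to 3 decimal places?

Volume = 8098.873 mm³

Profile (r,z), 5 vertices: (6,9) (12.5,11) (18.5,16) (19.5,36.5) (10.5,31)
edge 0: (6,9)→(12.5,11)  cross = 6·11 − 12.5·9 = -46.5000; (r_i+r_j)·cross = 18.5·-46.5000 = -860.2500
edge 1: (12.5,11)→(18.5,16)  cross = 12.5·16 − 18.5·11 = -3.5000; (r_i+r_j)·cross = 31·-3.5000 = -108.5000
edge 2: (18.5,16)→(19.5,36.5)  cross = 18.5·36.5 − 19.5·16 = 363.2500; (r_i+r_j)·cross = 38·363.2500 = 13803.5000
edge 3: (19.5,36.5)→(10.5,31)  cross = 19.5·31 − 10.5·36.5 = 221.2500; (r_i+r_j)·cross = 30·221.2500 = 6637.5000
edge 4: (10.5,31)→(6,9)  cross = 10.5·9 − 6·31 = -91.5000; (r_i+r_j)·cross = 16.5·-91.5000 = -1509.7500
Σcross = 443.0000 → A = |Σcross|/2 = 221.5000 mm²
Σ(r_i+r_j)·cross = 17962.5000 → first moment M = |Σ|/6 = 2993.7500
R_c = M/A = 2993.7500/221.5000 = 13.5158 mm
θ = 155° = 2.705260 rad
V = θ·R_c·A = 2.705260·13.5158·221.5000 = 8098.873 mm³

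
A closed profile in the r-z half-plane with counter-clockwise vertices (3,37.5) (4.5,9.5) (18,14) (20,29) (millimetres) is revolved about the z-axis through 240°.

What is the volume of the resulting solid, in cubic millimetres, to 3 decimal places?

Volume = 14635.022 mm³

Profile (r,z), 4 vertices: (3,37.5) (4.5,9.5) (18,14) (20,29)
edge 0: (3,37.5)→(4.5,9.5)  cross = 3·9.5 − 4.5·37.5 = -140.2500; (r_i+r_j)·cross = 7.5·-140.2500 = -1051.8750
edge 1: (4.5,9.5)→(18,14)  cross = 4.5·14 − 18·9.5 = -108.0000; (r_i+r_j)·cross = 22.5·-108.0000 = -2430.0000
edge 2: (18,14)→(20,29)  cross = 18·29 − 20·14 = 242.0000; (r_i+r_j)·cross = 38·242.0000 = 9196.0000
edge 3: (20,29)→(3,37.5)  cross = 20·37.5 − 3·29 = 663.0000; (r_i+r_j)·cross = 23·663.0000 = 15249.0000
Σcross = 656.7500 → A = |Σcross|/2 = 328.3750 mm²
Σ(r_i+r_j)·cross = 20963.1250 → first moment M = |Σ|/6 = 3493.8542
R_c = M/A = 3493.8542/328.3750 = 10.6398 mm
θ = 240° = 4.188790 rad
V = θ·R_c·A = 4.188790·10.6398·328.3750 = 14635.022 mm³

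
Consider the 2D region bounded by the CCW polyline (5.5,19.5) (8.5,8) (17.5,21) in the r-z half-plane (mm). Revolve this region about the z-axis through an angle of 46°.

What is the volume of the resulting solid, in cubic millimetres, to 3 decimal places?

Volume = 600.633 mm³

Profile (r,z), 3 vertices: (5.5,19.5) (8.5,8) (17.5,21)
edge 0: (5.5,19.5)→(8.5,8)  cross = 5.5·8 − 8.5·19.5 = -121.7500; (r_i+r_j)·cross = 14·-121.7500 = -1704.5000
edge 1: (8.5,8)→(17.5,21)  cross = 8.5·21 − 17.5·8 = 38.5000; (r_i+r_j)·cross = 26·38.5000 = 1001.0000
edge 2: (17.5,21)→(5.5,19.5)  cross = 17.5·19.5 − 5.5·21 = 225.7500; (r_i+r_j)·cross = 23·225.7500 = 5192.2500
Σcross = 142.5000 → A = |Σcross|/2 = 71.2500 mm²
Σ(r_i+r_j)·cross = 4488.7500 → first moment M = |Σ|/6 = 748.1250
R_c = M/A = 748.1250/71.2500 = 10.5000 mm
θ = 46° = 0.802851 rad
V = θ·R_c·A = 0.802851·10.5000·71.2500 = 600.633 mm³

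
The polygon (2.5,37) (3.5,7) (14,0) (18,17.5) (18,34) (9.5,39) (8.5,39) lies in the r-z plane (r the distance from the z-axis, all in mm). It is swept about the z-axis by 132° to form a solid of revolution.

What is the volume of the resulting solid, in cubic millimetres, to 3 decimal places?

Volume = 11387.279 mm³

Profile (r,z), 7 vertices: (2.5,37) (3.5,7) (14,0) (18,17.5) (18,34) (9.5,39) (8.5,39)
edge 0: (2.5,37)→(3.5,7)  cross = 2.5·7 − 3.5·37 = -112.0000; (r_i+r_j)·cross = 6·-112.0000 = -672.0000
edge 1: (3.5,7)→(14,0)  cross = 3.5·0 − 14·7 = -98.0000; (r_i+r_j)·cross = 17.5·-98.0000 = -1715.0000
edge 2: (14,0)→(18,17.5)  cross = 14·17.5 − 18·0 = 245.0000; (r_i+r_j)·cross = 32·245.0000 = 7840.0000
edge 3: (18,17.5)→(18,34)  cross = 18·34 − 18·17.5 = 297.0000; (r_i+r_j)·cross = 36·297.0000 = 10692.0000
edge 4: (18,34)→(9.5,39)  cross = 18·39 − 9.5·34 = 379.0000; (r_i+r_j)·cross = 27.5·379.0000 = 10422.5000
edge 5: (9.5,39)→(8.5,39)  cross = 9.5·39 − 8.5·39 = 39.0000; (r_i+r_j)·cross = 18·39.0000 = 702.0000
edge 6: (8.5,39)→(2.5,37)  cross = 8.5·37 − 2.5·39 = 217.0000; (r_i+r_j)·cross = 11·217.0000 = 2387.0000
Σcross = 967.0000 → A = |Σcross|/2 = 483.5000 mm²
Σ(r_i+r_j)·cross = 29656.5000 → first moment M = |Σ|/6 = 4942.7500
R_c = M/A = 4942.7500/483.5000 = 10.2229 mm
θ = 132° = 2.303835 rad
V = θ·R_c·A = 2.303835·10.2229·483.5000 = 11387.279 mm³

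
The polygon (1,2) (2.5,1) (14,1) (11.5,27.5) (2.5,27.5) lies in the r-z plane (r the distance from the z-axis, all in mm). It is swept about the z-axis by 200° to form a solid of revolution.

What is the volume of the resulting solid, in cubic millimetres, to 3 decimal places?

Profile (r,z), 5 vertices: (1,2) (2.5,1) (14,1) (11.5,27.5) (2.5,27.5)
edge 0: (1,2)→(2.5,1)  cross = 1·1 − 2.5·2 = -4.0000; (r_i+r_j)·cross = 3.5·-4.0000 = -14.0000
edge 1: (2.5,1)→(14,1)  cross = 2.5·1 − 14·1 = -11.5000; (r_i+r_j)·cross = 16.5·-11.5000 = -189.7500
edge 2: (14,1)→(11.5,27.5)  cross = 14·27.5 − 11.5·1 = 373.5000; (r_i+r_j)·cross = 25.5·373.5000 = 9524.2500
edge 3: (11.5,27.5)→(2.5,27.5)  cross = 11.5·27.5 − 2.5·27.5 = 247.5000; (r_i+r_j)·cross = 14·247.5000 = 3465.0000
edge 4: (2.5,27.5)→(1,2)  cross = 2.5·2 − 1·27.5 = -22.5000; (r_i+r_j)·cross = 3.5·-22.5000 = -78.7500
Σcross = 583.0000 → A = |Σcross|/2 = 291.5000 mm²
Σ(r_i+r_j)·cross = 12706.7500 → first moment M = |Σ|/6 = 2117.7917
R_c = M/A = 2117.7917/291.5000 = 7.2652 mm
θ = 200° = 3.490659 rad
V = θ·R_c·A = 3.490659·7.2652·291.5000 = 7392.487 mm³

Volume = 7392.487 mm³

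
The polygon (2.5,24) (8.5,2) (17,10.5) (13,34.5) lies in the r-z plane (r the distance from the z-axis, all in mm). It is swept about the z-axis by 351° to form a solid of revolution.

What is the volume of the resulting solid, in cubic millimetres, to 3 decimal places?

Profile (r,z), 4 vertices: (2.5,24) (8.5,2) (17,10.5) (13,34.5)
edge 0: (2.5,24)→(8.5,2)  cross = 2.5·2 − 8.5·24 = -199.0000; (r_i+r_j)·cross = 11·-199.0000 = -2189.0000
edge 1: (8.5,2)→(17,10.5)  cross = 8.5·10.5 − 17·2 = 55.2500; (r_i+r_j)·cross = 25.5·55.2500 = 1408.8750
edge 2: (17,10.5)→(13,34.5)  cross = 17·34.5 − 13·10.5 = 450.0000; (r_i+r_j)·cross = 30·450.0000 = 13500.0000
edge 3: (13,34.5)→(2.5,24)  cross = 13·24 − 2.5·34.5 = 225.7500; (r_i+r_j)·cross = 15.5·225.7500 = 3499.1250
Σcross = 532.0000 → A = |Σcross|/2 = 266.0000 mm²
Σ(r_i+r_j)·cross = 16219.0000 → first moment M = |Σ|/6 = 2703.1667
R_c = M/A = 2703.1667/266.0000 = 10.1623 mm
θ = 351° = 6.126106 rad
V = θ·R_c·A = 6.126106·10.1623·266.0000 = 16559.885 mm³

Volume = 16559.885 mm³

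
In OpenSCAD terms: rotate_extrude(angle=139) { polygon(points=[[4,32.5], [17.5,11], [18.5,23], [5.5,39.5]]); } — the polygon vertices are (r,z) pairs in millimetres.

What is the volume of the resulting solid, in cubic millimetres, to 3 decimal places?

Volume = 4278.265 mm³

Profile (r,z), 4 vertices: (4,32.5) (17.5,11) (18.5,23) (5.5,39.5)
edge 0: (4,32.5)→(17.5,11)  cross = 4·11 − 17.5·32.5 = -524.7500; (r_i+r_j)·cross = 21.5·-524.7500 = -11282.1250
edge 1: (17.5,11)→(18.5,23)  cross = 17.5·23 − 18.5·11 = 199.0000; (r_i+r_j)·cross = 36·199.0000 = 7164.0000
edge 2: (18.5,23)→(5.5,39.5)  cross = 18.5·39.5 − 5.5·23 = 604.2500; (r_i+r_j)·cross = 24·604.2500 = 14502.0000
edge 3: (5.5,39.5)→(4,32.5)  cross = 5.5·32.5 − 4·39.5 = 20.7500; (r_i+r_j)·cross = 9.5·20.7500 = 197.1250
Σcross = 299.2500 → A = |Σcross|/2 = 149.6250 mm²
Σ(r_i+r_j)·cross = 10581.0000 → first moment M = |Σ|/6 = 1763.5000
R_c = M/A = 1763.5000/149.6250 = 11.7861 mm
θ = 139° = 2.426008 rad
V = θ·R_c·A = 2.426008·11.7861·149.6250 = 4278.265 mm³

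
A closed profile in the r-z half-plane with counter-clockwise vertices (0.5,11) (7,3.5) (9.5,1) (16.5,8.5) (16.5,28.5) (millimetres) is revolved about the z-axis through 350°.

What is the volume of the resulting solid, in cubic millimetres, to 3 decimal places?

Volume = 14667.129 mm³

Profile (r,z), 5 vertices: (0.5,11) (7,3.5) (9.5,1) (16.5,8.5) (16.5,28.5)
edge 0: (0.5,11)→(7,3.5)  cross = 0.5·3.5 − 7·11 = -75.2500; (r_i+r_j)·cross = 7.5·-75.2500 = -564.3750
edge 1: (7,3.5)→(9.5,1)  cross = 7·1 − 9.5·3.5 = -26.2500; (r_i+r_j)·cross = 16.5·-26.2500 = -433.1250
edge 2: (9.5,1)→(16.5,8.5)  cross = 9.5·8.5 − 16.5·1 = 64.2500; (r_i+r_j)·cross = 26·64.2500 = 1670.5000
edge 3: (16.5,8.5)→(16.5,28.5)  cross = 16.5·28.5 − 16.5·8.5 = 330.0000; (r_i+r_j)·cross = 33·330.0000 = 10890.0000
edge 4: (16.5,28.5)→(0.5,11)  cross = 16.5·11 − 0.5·28.5 = 167.2500; (r_i+r_j)·cross = 17·167.2500 = 2843.2500
Σcross = 460.0000 → A = |Σcross|/2 = 230.0000 mm²
Σ(r_i+r_j)·cross = 14406.2500 → first moment M = |Σ|/6 = 2401.0417
R_c = M/A = 2401.0417/230.0000 = 10.4393 mm
θ = 350° = 6.108652 rad
V = θ·R_c·A = 6.108652·10.4393·230.0000 = 14667.129 mm³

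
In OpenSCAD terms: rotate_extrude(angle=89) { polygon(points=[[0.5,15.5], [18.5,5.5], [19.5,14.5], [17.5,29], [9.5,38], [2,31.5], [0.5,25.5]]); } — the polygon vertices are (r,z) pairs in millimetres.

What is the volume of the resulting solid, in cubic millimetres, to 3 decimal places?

Profile (r,z), 7 vertices: (0.5,15.5) (18.5,5.5) (19.5,14.5) (17.5,29) (9.5,38) (2,31.5) (0.5,25.5)
edge 0: (0.5,15.5)→(18.5,5.5)  cross = 0.5·5.5 − 18.5·15.5 = -284.0000; (r_i+r_j)·cross = 19·-284.0000 = -5396.0000
edge 1: (18.5,5.5)→(19.5,14.5)  cross = 18.5·14.5 − 19.5·5.5 = 161.0000; (r_i+r_j)·cross = 38·161.0000 = 6118.0000
edge 2: (19.5,14.5)→(17.5,29)  cross = 19.5·29 − 17.5·14.5 = 311.7500; (r_i+r_j)·cross = 37·311.7500 = 11534.7500
edge 3: (17.5,29)→(9.5,38)  cross = 17.5·38 − 9.5·29 = 389.5000; (r_i+r_j)·cross = 27·389.5000 = 10516.5000
edge 4: (9.5,38)→(2,31.5)  cross = 9.5·31.5 − 2·38 = 223.2500; (r_i+r_j)·cross = 11.5·223.2500 = 2567.3750
edge 5: (2,31.5)→(0.5,25.5)  cross = 2·25.5 − 0.5·31.5 = 35.2500; (r_i+r_j)·cross = 2.5·35.2500 = 88.1250
edge 6: (0.5,25.5)→(0.5,15.5)  cross = 0.5·15.5 − 0.5·25.5 = -5.0000; (r_i+r_j)·cross = 1·-5.0000 = -5.0000
Σcross = 831.7500 → A = |Σcross|/2 = 415.8750 mm²
Σ(r_i+r_j)·cross = 25423.7500 → first moment M = |Σ|/6 = 4237.2917
R_c = M/A = 4237.2917/415.8750 = 10.1889 mm
θ = 89° = 1.553343 rad
V = θ·R_c·A = 1.553343·10.1889·415.8750 = 6581.967 mm³

Volume = 6581.967 mm³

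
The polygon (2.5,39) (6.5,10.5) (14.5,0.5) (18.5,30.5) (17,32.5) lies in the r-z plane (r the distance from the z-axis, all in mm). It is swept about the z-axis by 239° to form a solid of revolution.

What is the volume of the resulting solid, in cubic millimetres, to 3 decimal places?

Profile (r,z), 5 vertices: (2.5,39) (6.5,10.5) (14.5,0.5) (18.5,30.5) (17,32.5)
edge 0: (2.5,39)→(6.5,10.5)  cross = 2.5·10.5 − 6.5·39 = -227.2500; (r_i+r_j)·cross = 9·-227.2500 = -2045.2500
edge 1: (6.5,10.5)→(14.5,0.5)  cross = 6.5·0.5 − 14.5·10.5 = -149.0000; (r_i+r_j)·cross = 21·-149.0000 = -3129.0000
edge 2: (14.5,0.5)→(18.5,30.5)  cross = 14.5·30.5 − 18.5·0.5 = 433.0000; (r_i+r_j)·cross = 33·433.0000 = 14289.0000
edge 3: (18.5,30.5)→(17,32.5)  cross = 18.5·32.5 − 17·30.5 = 82.7500; (r_i+r_j)·cross = 35.5·82.7500 = 2937.6250
edge 4: (17,32.5)→(2.5,39)  cross = 17·39 − 2.5·32.5 = 581.7500; (r_i+r_j)·cross = 19.5·581.7500 = 11344.1250
Σcross = 721.2500 → A = |Σcross|/2 = 360.6250 mm²
Σ(r_i+r_j)·cross = 23396.5000 → first moment M = |Σ|/6 = 3899.4167
R_c = M/A = 3899.4167/360.6250 = 10.8129 mm
θ = 239° = 4.171337 rad
V = θ·R_c·A = 4.171337·10.8129·360.6250 = 16265.781 mm³

Volume = 16265.781 mm³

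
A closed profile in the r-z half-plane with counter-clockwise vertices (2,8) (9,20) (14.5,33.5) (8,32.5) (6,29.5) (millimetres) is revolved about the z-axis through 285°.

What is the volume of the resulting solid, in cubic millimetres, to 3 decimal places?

Profile (r,z), 5 vertices: (2,8) (9,20) (14.5,33.5) (8,32.5) (6,29.5)
edge 0: (2,8)→(9,20)  cross = 2·20 − 9·8 = -32.0000; (r_i+r_j)·cross = 11·-32.0000 = -352.0000
edge 1: (9,20)→(14.5,33.5)  cross = 9·33.5 − 14.5·20 = 11.5000; (r_i+r_j)·cross = 23.5·11.5000 = 270.2500
edge 2: (14.5,33.5)→(8,32.5)  cross = 14.5·32.5 − 8·33.5 = 203.2500; (r_i+r_j)·cross = 22.5·203.2500 = 4573.1250
edge 3: (8,32.5)→(6,29.5)  cross = 8·29.5 − 6·32.5 = 41.0000; (r_i+r_j)·cross = 14·41.0000 = 574.0000
edge 4: (6,29.5)→(2,8)  cross = 6·8 − 2·29.5 = -11.0000; (r_i+r_j)·cross = 8·-11.0000 = -88.0000
Σcross = 212.7500 → A = |Σcross|/2 = 106.3750 mm²
Σ(r_i+r_j)·cross = 4977.3750 → first moment M = |Σ|/6 = 829.5625
R_c = M/A = 829.5625/106.3750 = 7.7985 mm
θ = 285° = 4.974188 rad
V = θ·R_c·A = 4.974188·7.7985·106.3750 = 4126.400 mm³

Volume = 4126.400 mm³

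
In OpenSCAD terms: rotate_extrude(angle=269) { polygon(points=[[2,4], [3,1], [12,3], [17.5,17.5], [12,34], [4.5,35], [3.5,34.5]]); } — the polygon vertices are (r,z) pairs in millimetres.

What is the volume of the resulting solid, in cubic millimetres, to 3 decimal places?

Volume = 15863.992 mm³

Profile (r,z), 7 vertices: (2,4) (3,1) (12,3) (17.5,17.5) (12,34) (4.5,35) (3.5,34.5)
edge 0: (2,4)→(3,1)  cross = 2·1 − 3·4 = -10.0000; (r_i+r_j)·cross = 5·-10.0000 = -50.0000
edge 1: (3,1)→(12,3)  cross = 3·3 − 12·1 = -3.0000; (r_i+r_j)·cross = 15·-3.0000 = -45.0000
edge 2: (12,3)→(17.5,17.5)  cross = 12·17.5 − 17.5·3 = 157.5000; (r_i+r_j)·cross = 29.5·157.5000 = 4646.2500
edge 3: (17.5,17.5)→(12,34)  cross = 17.5·34 − 12·17.5 = 385.0000; (r_i+r_j)·cross = 29.5·385.0000 = 11357.5000
edge 4: (12,34)→(4.5,35)  cross = 12·35 − 4.5·34 = 267.0000; (r_i+r_j)·cross = 16.5·267.0000 = 4405.5000
edge 5: (4.5,35)→(3.5,34.5)  cross = 4.5·34.5 − 3.5·35 = 32.7500; (r_i+r_j)·cross = 8·32.7500 = 262.0000
edge 6: (3.5,34.5)→(2,4)  cross = 3.5·4 − 2·34.5 = -55.0000; (r_i+r_j)·cross = 5.5·-55.0000 = -302.5000
Σcross = 774.2500 → A = |Σcross|/2 = 387.1250 mm²
Σ(r_i+r_j)·cross = 20273.7500 → first moment M = |Σ|/6 = 3378.9583
R_c = M/A = 3378.9583/387.1250 = 8.7283 mm
θ = 269° = 4.694936 rad
V = θ·R_c·A = 4.694936·8.7283·387.1250 = 15863.992 mm³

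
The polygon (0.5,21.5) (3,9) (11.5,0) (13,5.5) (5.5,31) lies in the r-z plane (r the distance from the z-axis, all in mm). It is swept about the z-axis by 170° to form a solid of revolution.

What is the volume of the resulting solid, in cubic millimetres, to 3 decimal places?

Profile (r,z), 5 vertices: (0.5,21.5) (3,9) (11.5,0) (13,5.5) (5.5,31)
edge 0: (0.5,21.5)→(3,9)  cross = 0.5·9 − 3·21.5 = -60.0000; (r_i+r_j)·cross = 3.5·-60.0000 = -210.0000
edge 1: (3,9)→(11.5,0)  cross = 3·0 − 11.5·9 = -103.5000; (r_i+r_j)·cross = 14.5·-103.5000 = -1500.7500
edge 2: (11.5,0)→(13,5.5)  cross = 11.5·5.5 − 13·0 = 63.2500; (r_i+r_j)·cross = 24.5·63.2500 = 1549.6250
edge 3: (13,5.5)→(5.5,31)  cross = 13·31 − 5.5·5.5 = 372.7500; (r_i+r_j)·cross = 18.5·372.7500 = 6895.8750
edge 4: (5.5,31)→(0.5,21.5)  cross = 5.5·21.5 − 0.5·31 = 102.7500; (r_i+r_j)·cross = 6·102.7500 = 616.5000
Σcross = 375.2500 → A = |Σcross|/2 = 187.6250 mm²
Σ(r_i+r_j)·cross = 7351.2500 → first moment M = |Σ|/6 = 1225.2083
R_c = M/A = 1225.2083/187.6250 = 6.5301 mm
θ = 170° = 2.967060 rad
V = θ·R_c·A = 2.967060·6.5301·187.6250 = 3635.266 mm³

Volume = 3635.266 mm³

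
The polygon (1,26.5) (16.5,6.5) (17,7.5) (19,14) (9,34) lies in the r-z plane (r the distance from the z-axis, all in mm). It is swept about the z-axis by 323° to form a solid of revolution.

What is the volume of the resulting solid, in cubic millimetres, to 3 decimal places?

Profile (r,z), 5 vertices: (1,26.5) (16.5,6.5) (17,7.5) (19,14) (9,34)
edge 0: (1,26.5)→(16.5,6.5)  cross = 1·6.5 − 16.5·26.5 = -430.7500; (r_i+r_j)·cross = 17.5·-430.7500 = -7538.1250
edge 1: (16.5,6.5)→(17,7.5)  cross = 16.5·7.5 − 17·6.5 = 13.2500; (r_i+r_j)·cross = 33.5·13.2500 = 443.8750
edge 2: (17,7.5)→(19,14)  cross = 17·14 − 19·7.5 = 95.5000; (r_i+r_j)·cross = 36·95.5000 = 3438.0000
edge 3: (19,14)→(9,34)  cross = 19·34 − 9·14 = 520.0000; (r_i+r_j)·cross = 28·520.0000 = 14560.0000
edge 4: (9,34)→(1,26.5)  cross = 9·26.5 − 1·34 = 204.5000; (r_i+r_j)·cross = 10·204.5000 = 2045.0000
Σcross = 402.5000 → A = |Σcross|/2 = 201.2500 mm²
Σ(r_i+r_j)·cross = 12948.7500 → first moment M = |Σ|/6 = 2158.1250
R_c = M/A = 2158.1250/201.2500 = 10.7236 mm
θ = 323° = 5.637413 rad
V = θ·R_c·A = 5.637413·10.7236·201.2500 = 12166.243 mm³

Volume = 12166.243 mm³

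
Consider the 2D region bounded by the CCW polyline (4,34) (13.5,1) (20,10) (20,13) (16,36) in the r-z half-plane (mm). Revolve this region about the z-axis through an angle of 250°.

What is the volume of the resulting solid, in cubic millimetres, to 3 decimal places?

Profile (r,z), 5 vertices: (4,34) (13.5,1) (20,10) (20,13) (16,36)
edge 0: (4,34)→(13.5,1)  cross = 4·1 − 13.5·34 = -455.0000; (r_i+r_j)·cross = 17.5·-455.0000 = -7962.5000
edge 1: (13.5,1)→(20,10)  cross = 13.5·10 − 20·1 = 115.0000; (r_i+r_j)·cross = 33.5·115.0000 = 3852.5000
edge 2: (20,10)→(20,13)  cross = 20·13 − 20·10 = 60.0000; (r_i+r_j)·cross = 40·60.0000 = 2400.0000
edge 3: (20,13)→(16,36)  cross = 20·36 − 16·13 = 512.0000; (r_i+r_j)·cross = 36·512.0000 = 18432.0000
edge 4: (16,36)→(4,34)  cross = 16·34 − 4·36 = 400.0000; (r_i+r_j)·cross = 20·400.0000 = 8000.0000
Σcross = 632.0000 → A = |Σcross|/2 = 316.0000 mm²
Σ(r_i+r_j)·cross = 24722.0000 → first moment M = |Σ|/6 = 4120.3333
R_c = M/A = 4120.3333/316.0000 = 13.0390 mm
θ = 250° = 4.363323 rad
V = θ·R_c·A = 4.363323·13.0390·316.0000 = 17978.346 mm³

Volume = 17978.346 mm³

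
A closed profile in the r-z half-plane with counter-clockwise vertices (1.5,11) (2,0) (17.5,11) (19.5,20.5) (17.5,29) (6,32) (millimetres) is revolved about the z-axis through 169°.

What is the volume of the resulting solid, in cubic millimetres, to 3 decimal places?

Profile (r,z), 6 vertices: (1.5,11) (2,0) (17.5,11) (19.5,20.5) (17.5,29) (6,32)
edge 0: (1.5,11)→(2,0)  cross = 1.5·0 − 2·11 = -22.0000; (r_i+r_j)·cross = 3.5·-22.0000 = -77.0000
edge 1: (2,0)→(17.5,11)  cross = 2·11 − 17.5·0 = 22.0000; (r_i+r_j)·cross = 19.5·22.0000 = 429.0000
edge 2: (17.5,11)→(19.5,20.5)  cross = 17.5·20.5 − 19.5·11 = 144.2500; (r_i+r_j)·cross = 37·144.2500 = 5337.2500
edge 3: (19.5,20.5)→(17.5,29)  cross = 19.5·29 − 17.5·20.5 = 206.7500; (r_i+r_j)·cross = 37·206.7500 = 7649.7500
edge 4: (17.5,29)→(6,32)  cross = 17.5·32 − 6·29 = 386.0000; (r_i+r_j)·cross = 23.5·386.0000 = 9071.0000
edge 5: (6,32)→(1.5,11)  cross = 6·11 − 1.5·32 = 18.0000; (r_i+r_j)·cross = 7.5·18.0000 = 135.0000
Σcross = 755.0000 → A = |Σcross|/2 = 377.5000 mm²
Σ(r_i+r_j)·cross = 22545.0000 → first moment M = |Σ|/6 = 3757.5000
R_c = M/A = 3757.5000/377.5000 = 9.9536 mm
θ = 169° = 2.949606 rad
V = θ·R_c·A = 2.949606·9.9536·377.5000 = 11083.146 mm³

Volume = 11083.146 mm³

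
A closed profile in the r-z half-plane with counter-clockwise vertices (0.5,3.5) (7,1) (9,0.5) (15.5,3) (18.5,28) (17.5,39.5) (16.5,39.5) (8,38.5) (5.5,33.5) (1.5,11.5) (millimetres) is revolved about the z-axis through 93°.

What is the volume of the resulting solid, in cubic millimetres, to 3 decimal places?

Profile (r,z), 10 vertices: (0.5,3.5) (7,1) (9,0.5) (15.5,3) (18.5,28) (17.5,39.5) (16.5,39.5) (8,38.5) (5.5,33.5) (1.5,11.5)
edge 0: (0.5,3.5)→(7,1)  cross = 0.5·1 − 7·3.5 = -24.0000; (r_i+r_j)·cross = 7.5·-24.0000 = -180.0000
edge 1: (7,1)→(9,0.5)  cross = 7·0.5 − 9·1 = -5.5000; (r_i+r_j)·cross = 16·-5.5000 = -88.0000
edge 2: (9,0.5)→(15.5,3)  cross = 9·3 − 15.5·0.5 = 19.2500; (r_i+r_j)·cross = 24.5·19.2500 = 471.6250
edge 3: (15.5,3)→(18.5,28)  cross = 15.5·28 − 18.5·3 = 378.5000; (r_i+r_j)·cross = 34·378.5000 = 12869.0000
edge 4: (18.5,28)→(17.5,39.5)  cross = 18.5·39.5 − 17.5·28 = 240.7500; (r_i+r_j)·cross = 36·240.7500 = 8667.0000
edge 5: (17.5,39.5)→(16.5,39.5)  cross = 17.5·39.5 − 16.5·39.5 = 39.5000; (r_i+r_j)·cross = 34·39.5000 = 1343.0000
edge 6: (16.5,39.5)→(8,38.5)  cross = 16.5·38.5 − 8·39.5 = 319.2500; (r_i+r_j)·cross = 24.5·319.2500 = 7821.6250
edge 7: (8,38.5)→(5.5,33.5)  cross = 8·33.5 − 5.5·38.5 = 56.2500; (r_i+r_j)·cross = 13.5·56.2500 = 759.3750
edge 8: (5.5,33.5)→(1.5,11.5)  cross = 5.5·11.5 − 1.5·33.5 = 13.0000; (r_i+r_j)·cross = 7·13.0000 = 91.0000
edge 9: (1.5,11.5)→(0.5,3.5)  cross = 1.5·3.5 − 0.5·11.5 = -0.5000; (r_i+r_j)·cross = 2·-0.5000 = -1.0000
Σcross = 1036.5000 → A = |Σcross|/2 = 518.2500 mm²
Σ(r_i+r_j)·cross = 31753.6250 → first moment M = |Σ|/6 = 5292.2708
R_c = M/A = 5292.2708/518.2500 = 10.2118 mm
θ = 93° = 1.623156 rad
V = θ·R_c·A = 1.623156·10.2118·518.2500 = 8590.182 mm³

Volume = 8590.182 mm³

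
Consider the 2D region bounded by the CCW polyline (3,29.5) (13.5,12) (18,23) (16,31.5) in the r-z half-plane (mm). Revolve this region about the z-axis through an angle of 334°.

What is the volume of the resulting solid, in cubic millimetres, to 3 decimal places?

Volume = 10627.117 mm³

Profile (r,z), 4 vertices: (3,29.5) (13.5,12) (18,23) (16,31.5)
edge 0: (3,29.5)→(13.5,12)  cross = 3·12 − 13.5·29.5 = -362.2500; (r_i+r_j)·cross = 16.5·-362.2500 = -5977.1250
edge 1: (13.5,12)→(18,23)  cross = 13.5·23 − 18·12 = 94.5000; (r_i+r_j)·cross = 31.5·94.5000 = 2976.7500
edge 2: (18,23)→(16,31.5)  cross = 18·31.5 − 16·23 = 199.0000; (r_i+r_j)·cross = 34·199.0000 = 6766.0000
edge 3: (16,31.5)→(3,29.5)  cross = 16·29.5 − 3·31.5 = 377.5000; (r_i+r_j)·cross = 19·377.5000 = 7172.5000
Σcross = 308.7500 → A = |Σcross|/2 = 154.3750 mm²
Σ(r_i+r_j)·cross = 10938.1250 → first moment M = |Σ|/6 = 1823.0208
R_c = M/A = 1823.0208/154.3750 = 11.8090 mm
θ = 334° = 5.829400 rad
V = θ·R_c·A = 5.829400·11.8090·154.3750 = 10627.117 mm³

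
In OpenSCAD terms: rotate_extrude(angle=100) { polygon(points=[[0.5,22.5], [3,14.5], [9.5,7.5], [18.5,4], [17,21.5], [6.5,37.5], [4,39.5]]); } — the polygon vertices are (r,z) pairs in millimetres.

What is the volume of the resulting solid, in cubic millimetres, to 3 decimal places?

Profile (r,z), 7 vertices: (0.5,22.5) (3,14.5) (9.5,7.5) (18.5,4) (17,21.5) (6.5,37.5) (4,39.5)
edge 0: (0.5,22.5)→(3,14.5)  cross = 0.5·14.5 − 3·22.5 = -60.2500; (r_i+r_j)·cross = 3.5·-60.2500 = -210.8750
edge 1: (3,14.5)→(9.5,7.5)  cross = 3·7.5 − 9.5·14.5 = -115.2500; (r_i+r_j)·cross = 12.5·-115.2500 = -1440.6250
edge 2: (9.5,7.5)→(18.5,4)  cross = 9.5·4 − 18.5·7.5 = -100.7500; (r_i+r_j)·cross = 28·-100.7500 = -2821.0000
edge 3: (18.5,4)→(17,21.5)  cross = 18.5·21.5 − 17·4 = 329.7500; (r_i+r_j)·cross = 35.5·329.7500 = 11706.1250
edge 4: (17,21.5)→(6.5,37.5)  cross = 17·37.5 − 6.5·21.5 = 497.7500; (r_i+r_j)·cross = 23.5·497.7500 = 11697.1250
edge 5: (6.5,37.5)→(4,39.5)  cross = 6.5·39.5 − 4·37.5 = 106.7500; (r_i+r_j)·cross = 10.5·106.7500 = 1120.8750
edge 6: (4,39.5)→(0.5,22.5)  cross = 4·22.5 − 0.5·39.5 = 70.2500; (r_i+r_j)·cross = 4.5·70.2500 = 316.1250
Σcross = 728.2500 → A = |Σcross|/2 = 364.1250 mm²
Σ(r_i+r_j)·cross = 20367.7500 → first moment M = |Σ|/6 = 3394.6250
R_c = M/A = 3394.6250/364.1250 = 9.3227 mm
θ = 100° = 1.745329 rad
V = θ·R_c·A = 1.745329·9.3227·364.1250 = 5924.738 mm³

Volume = 5924.738 mm³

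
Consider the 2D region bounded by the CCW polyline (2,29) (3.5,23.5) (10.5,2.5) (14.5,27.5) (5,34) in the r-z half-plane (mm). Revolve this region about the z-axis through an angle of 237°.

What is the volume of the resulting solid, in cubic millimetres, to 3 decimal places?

Volume = 6998.840 mm³

Profile (r,z), 5 vertices: (2,29) (3.5,23.5) (10.5,2.5) (14.5,27.5) (5,34)
edge 0: (2,29)→(3.5,23.5)  cross = 2·23.5 − 3.5·29 = -54.5000; (r_i+r_j)·cross = 5.5·-54.5000 = -299.7500
edge 1: (3.5,23.5)→(10.5,2.5)  cross = 3.5·2.5 − 10.5·23.5 = -238.0000; (r_i+r_j)·cross = 14·-238.0000 = -3332.0000
edge 2: (10.5,2.5)→(14.5,27.5)  cross = 10.5·27.5 − 14.5·2.5 = 252.5000; (r_i+r_j)·cross = 25·252.5000 = 6312.5000
edge 3: (14.5,27.5)→(5,34)  cross = 14.5·34 − 5·27.5 = 355.5000; (r_i+r_j)·cross = 19.5·355.5000 = 6932.2500
edge 4: (5,34)→(2,29)  cross = 5·29 − 2·34 = 77.0000; (r_i+r_j)·cross = 7·77.0000 = 539.0000
Σcross = 392.5000 → A = |Σcross|/2 = 196.2500 mm²
Σ(r_i+r_j)·cross = 10152.0000 → first moment M = |Σ|/6 = 1692.0000
R_c = M/A = 1692.0000/196.2500 = 8.6217 mm
θ = 237° = 4.136430 rad
V = θ·R_c·A = 4.136430·8.6217·196.2500 = 6998.840 mm³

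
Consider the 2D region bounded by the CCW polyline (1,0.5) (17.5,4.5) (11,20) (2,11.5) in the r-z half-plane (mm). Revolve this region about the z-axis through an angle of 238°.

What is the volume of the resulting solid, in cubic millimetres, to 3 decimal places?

Profile (r,z), 4 vertices: (1,0.5) (17.5,4.5) (11,20) (2,11.5)
edge 0: (1,0.5)→(17.5,4.5)  cross = 1·4.5 − 17.5·0.5 = -4.2500; (r_i+r_j)·cross = 18.5·-4.2500 = -78.6250
edge 1: (17.5,4.5)→(11,20)  cross = 17.5·20 − 11·4.5 = 300.5000; (r_i+r_j)·cross = 28.5·300.5000 = 8564.2500
edge 2: (11,20)→(2,11.5)  cross = 11·11.5 − 2·20 = 86.5000; (r_i+r_j)·cross = 13·86.5000 = 1124.5000
edge 3: (2,11.5)→(1,0.5)  cross = 2·0.5 − 1·11.5 = -10.5000; (r_i+r_j)·cross = 3·-10.5000 = -31.5000
Σcross = 372.2500 → A = |Σcross|/2 = 186.1250 mm²
Σ(r_i+r_j)·cross = 9578.6250 → first moment M = |Σ|/6 = 1596.4375
R_c = M/A = 1596.4375/186.1250 = 8.5772 mm
θ = 238° = 4.153884 rad
V = θ·R_c·A = 4.153884·8.5772·186.1250 = 6631.416 mm³

Volume = 6631.416 mm³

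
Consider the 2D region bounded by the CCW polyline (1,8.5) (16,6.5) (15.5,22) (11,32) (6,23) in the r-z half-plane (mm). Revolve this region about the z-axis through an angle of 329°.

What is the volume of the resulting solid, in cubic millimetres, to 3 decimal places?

Profile (r,z), 5 vertices: (1,8.5) (16,6.5) (15.5,22) (11,32) (6,23)
edge 0: (1,8.5)→(16,6.5)  cross = 1·6.5 − 16·8.5 = -129.5000; (r_i+r_j)·cross = 17·-129.5000 = -2201.5000
edge 1: (16,6.5)→(15.5,22)  cross = 16·22 − 15.5·6.5 = 251.2500; (r_i+r_j)·cross = 31.5·251.2500 = 7914.3750
edge 2: (15.5,22)→(11,32)  cross = 15.5·32 − 11·22 = 254.0000; (r_i+r_j)·cross = 26.5·254.0000 = 6731.0000
edge 3: (11,32)→(6,23)  cross = 11·23 − 6·32 = 61.0000; (r_i+r_j)·cross = 17·61.0000 = 1037.0000
edge 4: (6,23)→(1,8.5)  cross = 6·8.5 − 1·23 = 28.0000; (r_i+r_j)·cross = 7·28.0000 = 196.0000
Σcross = 464.7500 → A = |Σcross|/2 = 232.3750 mm²
Σ(r_i+r_j)·cross = 13676.8750 → first moment M = |Σ|/6 = 2279.4792
R_c = M/A = 2279.4792/232.3750 = 9.8095 mm
θ = 329° = 5.742133 rad
V = θ·R_c·A = 5.742133·9.8095·232.3750 = 13089.073 mm³

Volume = 13089.073 mm³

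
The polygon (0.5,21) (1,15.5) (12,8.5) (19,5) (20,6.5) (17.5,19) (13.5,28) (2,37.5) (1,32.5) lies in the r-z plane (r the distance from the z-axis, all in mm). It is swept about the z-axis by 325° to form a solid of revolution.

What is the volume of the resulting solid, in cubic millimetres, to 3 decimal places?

Volume = 18656.261 mm³

Profile (r,z), 9 vertices: (0.5,21) (1,15.5) (12,8.5) (19,5) (20,6.5) (17.5,19) (13.5,28) (2,37.5) (1,32.5)
edge 0: (0.5,21)→(1,15.5)  cross = 0.5·15.5 − 1·21 = -13.2500; (r_i+r_j)·cross = 1.5·-13.2500 = -19.8750
edge 1: (1,15.5)→(12,8.5)  cross = 1·8.5 − 12·15.5 = -177.5000; (r_i+r_j)·cross = 13·-177.5000 = -2307.5000
edge 2: (12,8.5)→(19,5)  cross = 12·5 − 19·8.5 = -101.5000; (r_i+r_j)·cross = 31·-101.5000 = -3146.5000
edge 3: (19,5)→(20,6.5)  cross = 19·6.5 − 20·5 = 23.5000; (r_i+r_j)·cross = 39·23.5000 = 916.5000
edge 4: (20,6.5)→(17.5,19)  cross = 20·19 − 17.5·6.5 = 266.2500; (r_i+r_j)·cross = 37.5·266.2500 = 9984.3750
edge 5: (17.5,19)→(13.5,28)  cross = 17.5·28 − 13.5·19 = 233.5000; (r_i+r_j)·cross = 31·233.5000 = 7238.5000
edge 6: (13.5,28)→(2,37.5)  cross = 13.5·37.5 − 2·28 = 450.2500; (r_i+r_j)·cross = 15.5·450.2500 = 6978.8750
edge 7: (2,37.5)→(1,32.5)  cross = 2·32.5 − 1·37.5 = 27.5000; (r_i+r_j)·cross = 3·27.5000 = 82.5000
edge 8: (1,32.5)→(0.5,21)  cross = 1·21 − 0.5·32.5 = 4.7500; (r_i+r_j)·cross = 1.5·4.7500 = 7.1250
Σcross = 713.5000 → A = |Σcross|/2 = 356.7500 mm²
Σ(r_i+r_j)·cross = 19734.0000 → first moment M = |Σ|/6 = 3289.0000
R_c = M/A = 3289.0000/356.7500 = 9.2193 mm
θ = 325° = 5.672320 rad
V = θ·R_c·A = 5.672320·9.2193·356.7500 = 18656.261 mm³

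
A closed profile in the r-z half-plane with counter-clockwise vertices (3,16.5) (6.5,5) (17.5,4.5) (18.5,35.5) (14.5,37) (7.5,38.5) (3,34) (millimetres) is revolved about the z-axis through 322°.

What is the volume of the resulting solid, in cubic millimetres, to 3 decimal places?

Profile (r,z), 7 vertices: (3,16.5) (6.5,5) (17.5,4.5) (18.5,35.5) (14.5,37) (7.5,38.5) (3,34)
edge 0: (3,16.5)→(6.5,5)  cross = 3·5 − 6.5·16.5 = -92.2500; (r_i+r_j)·cross = 9.5·-92.2500 = -876.3750
edge 1: (6.5,5)→(17.5,4.5)  cross = 6.5·4.5 − 17.5·5 = -58.2500; (r_i+r_j)·cross = 24·-58.2500 = -1398.0000
edge 2: (17.5,4.5)→(18.5,35.5)  cross = 17.5·35.5 − 18.5·4.5 = 538.0000; (r_i+r_j)·cross = 36·538.0000 = 19368.0000
edge 3: (18.5,35.5)→(14.5,37)  cross = 18.5·37 − 14.5·35.5 = 169.7500; (r_i+r_j)·cross = 33·169.7500 = 5601.7500
edge 4: (14.5,37)→(7.5,38.5)  cross = 14.5·38.5 − 7.5·37 = 280.7500; (r_i+r_j)·cross = 22·280.7500 = 6176.5000
edge 5: (7.5,38.5)→(3,34)  cross = 7.5·34 − 3·38.5 = 139.5000; (r_i+r_j)·cross = 10.5·139.5000 = 1464.7500
edge 6: (3,34)→(3,16.5)  cross = 3·16.5 − 3·34 = -52.5000; (r_i+r_j)·cross = 6·-52.5000 = -315.0000
Σcross = 925.0000 → A = |Σcross|/2 = 462.5000 mm²
Σ(r_i+r_j)·cross = 30021.6250 → first moment M = |Σ|/6 = 5003.6042
R_c = M/A = 5003.6042/462.5000 = 10.8186 mm
θ = 322° = 5.619960 rad
V = θ·R_c·A = 5.619960·10.8186·462.5000 = 28120.056 mm³

Volume = 28120.056 mm³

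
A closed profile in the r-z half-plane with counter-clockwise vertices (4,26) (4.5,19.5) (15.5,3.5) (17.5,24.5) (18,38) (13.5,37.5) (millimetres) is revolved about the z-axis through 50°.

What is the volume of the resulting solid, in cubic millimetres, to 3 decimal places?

Volume = 3057.453 mm³

Profile (r,z), 6 vertices: (4,26) (4.5,19.5) (15.5,3.5) (17.5,24.5) (18,38) (13.5,37.5)
edge 0: (4,26)→(4.5,19.5)  cross = 4·19.5 − 4.5·26 = -39.0000; (r_i+r_j)·cross = 8.5·-39.0000 = -331.5000
edge 1: (4.5,19.5)→(15.5,3.5)  cross = 4.5·3.5 − 15.5·19.5 = -286.5000; (r_i+r_j)·cross = 20·-286.5000 = -5730.0000
edge 2: (15.5,3.5)→(17.5,24.5)  cross = 15.5·24.5 − 17.5·3.5 = 318.5000; (r_i+r_j)·cross = 33·318.5000 = 10510.5000
edge 3: (17.5,24.5)→(18,38)  cross = 17.5·38 − 18·24.5 = 224.0000; (r_i+r_j)·cross = 35.5·224.0000 = 7952.0000
edge 4: (18,38)→(13.5,37.5)  cross = 18·37.5 − 13.5·38 = 162.0000; (r_i+r_j)·cross = 31.5·162.0000 = 5103.0000
edge 5: (13.5,37.5)→(4,26)  cross = 13.5·26 − 4·37.5 = 201.0000; (r_i+r_j)·cross = 17.5·201.0000 = 3517.5000
Σcross = 580.0000 → A = |Σcross|/2 = 290.0000 mm²
Σ(r_i+r_j)·cross = 21021.5000 → first moment M = |Σ|/6 = 3503.5833
R_c = M/A = 3503.5833/290.0000 = 12.0813 mm
θ = 50° = 0.872665 rad
V = θ·R_c·A = 0.872665·12.0813·290.0000 = 3057.453 mm³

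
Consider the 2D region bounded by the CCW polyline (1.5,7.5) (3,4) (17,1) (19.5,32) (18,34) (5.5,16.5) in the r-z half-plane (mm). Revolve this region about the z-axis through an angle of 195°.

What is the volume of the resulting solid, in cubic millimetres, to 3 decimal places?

Profile (r,z), 6 vertices: (1.5,7.5) (3,4) (17,1) (19.5,32) (18,34) (5.5,16.5)
edge 0: (1.5,7.5)→(3,4)  cross = 1.5·4 − 3·7.5 = -16.5000; (r_i+r_j)·cross = 4.5·-16.5000 = -74.2500
edge 1: (3,4)→(17,1)  cross = 3·1 − 17·4 = -65.0000; (r_i+r_j)·cross = 20·-65.0000 = -1300.0000
edge 2: (17,1)→(19.5,32)  cross = 17·32 − 19.5·1 = 524.5000; (r_i+r_j)·cross = 36.5·524.5000 = 19144.2500
edge 3: (19.5,32)→(18,34)  cross = 19.5·34 − 18·32 = 87.0000; (r_i+r_j)·cross = 37.5·87.0000 = 3262.5000
edge 4: (18,34)→(5.5,16.5)  cross = 18·16.5 − 5.5·34 = 110.0000; (r_i+r_j)·cross = 23.5·110.0000 = 2585.0000
edge 5: (5.5,16.5)→(1.5,7.5)  cross = 5.5·7.5 − 1.5·16.5 = 16.5000; (r_i+r_j)·cross = 7·16.5000 = 115.5000
Σcross = 656.5000 → A = |Σcross|/2 = 328.2500 mm²
Σ(r_i+r_j)·cross = 23733.0000 → first moment M = |Σ|/6 = 3955.5000
R_c = M/A = 3955.5000/328.2500 = 12.0503 mm
θ = 195° = 3.403392 rad
V = θ·R_c·A = 3.403392·12.0503·328.2500 = 13462.117 mm³

Volume = 13462.117 mm³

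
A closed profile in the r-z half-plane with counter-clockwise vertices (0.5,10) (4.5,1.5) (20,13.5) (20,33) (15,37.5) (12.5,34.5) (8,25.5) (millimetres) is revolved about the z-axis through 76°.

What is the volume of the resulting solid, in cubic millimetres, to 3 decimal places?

Volume = 6156.000 mm³

Profile (r,z), 7 vertices: (0.5,10) (4.5,1.5) (20,13.5) (20,33) (15,37.5) (12.5,34.5) (8,25.5)
edge 0: (0.5,10)→(4.5,1.5)  cross = 0.5·1.5 − 4.5·10 = -44.2500; (r_i+r_j)·cross = 5·-44.2500 = -221.2500
edge 1: (4.5,1.5)→(20,13.5)  cross = 4.5·13.5 − 20·1.5 = 30.7500; (r_i+r_j)·cross = 24.5·30.7500 = 753.3750
edge 2: (20,13.5)→(20,33)  cross = 20·33 − 20·13.5 = 390.0000; (r_i+r_j)·cross = 40·390.0000 = 15600.0000
edge 3: (20,33)→(15,37.5)  cross = 20·37.5 − 15·33 = 255.0000; (r_i+r_j)·cross = 35·255.0000 = 8925.0000
edge 4: (15,37.5)→(12.5,34.5)  cross = 15·34.5 − 12.5·37.5 = 48.7500; (r_i+r_j)·cross = 27.5·48.7500 = 1340.6250
edge 5: (12.5,34.5)→(8,25.5)  cross = 12.5·25.5 − 8·34.5 = 42.7500; (r_i+r_j)·cross = 20.5·42.7500 = 876.3750
edge 6: (8,25.5)→(0.5,10)  cross = 8·10 − 0.5·25.5 = 67.2500; (r_i+r_j)·cross = 8.5·67.2500 = 571.6250
Σcross = 790.2500 → A = |Σcross|/2 = 395.1250 mm²
Σ(r_i+r_j)·cross = 27845.7500 → first moment M = |Σ|/6 = 4640.9583
R_c = M/A = 4640.9583/395.1250 = 11.7455 mm
θ = 76° = 1.326450 rad
V = θ·R_c·A = 1.326450·11.7455·395.1250 = 6156.000 mm³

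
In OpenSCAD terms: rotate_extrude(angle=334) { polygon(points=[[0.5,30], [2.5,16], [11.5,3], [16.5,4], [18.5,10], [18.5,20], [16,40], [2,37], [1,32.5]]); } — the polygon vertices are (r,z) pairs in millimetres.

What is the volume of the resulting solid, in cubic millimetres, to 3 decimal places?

Profile (r,z), 9 vertices: (0.5,30) (2.5,16) (11.5,3) (16.5,4) (18.5,10) (18.5,20) (16,40) (2,37) (1,32.5)
edge 0: (0.5,30)→(2.5,16)  cross = 0.5·16 − 2.5·30 = -67.0000; (r_i+r_j)·cross = 3·-67.0000 = -201.0000
edge 1: (2.5,16)→(11.5,3)  cross = 2.5·3 − 11.5·16 = -176.5000; (r_i+r_j)·cross = 14·-176.5000 = -2471.0000
edge 2: (11.5,3)→(16.5,4)  cross = 11.5·4 − 16.5·3 = -3.5000; (r_i+r_j)·cross = 28·-3.5000 = -98.0000
edge 3: (16.5,4)→(18.5,10)  cross = 16.5·10 − 18.5·4 = 91.0000; (r_i+r_j)·cross = 35·91.0000 = 3185.0000
edge 4: (18.5,10)→(18.5,20)  cross = 18.5·20 − 18.5·10 = 185.0000; (r_i+r_j)·cross = 37·185.0000 = 6845.0000
edge 5: (18.5,20)→(16,40)  cross = 18.5·40 − 16·20 = 420.0000; (r_i+r_j)·cross = 34.5·420.0000 = 14490.0000
edge 6: (16,40)→(2,37)  cross = 16·37 − 2·40 = 512.0000; (r_i+r_j)·cross = 18·512.0000 = 9216.0000
edge 7: (2,37)→(1,32.5)  cross = 2·32.5 − 1·37 = 28.0000; (r_i+r_j)·cross = 3·28.0000 = 84.0000
edge 8: (1,32.5)→(0.5,30)  cross = 1·30 − 0.5·32.5 = 13.7500; (r_i+r_j)·cross = 1.5·13.7500 = 20.6250
Σcross = 1002.7500 → A = |Σcross|/2 = 501.3750 mm²
Σ(r_i+r_j)·cross = 31070.6250 → first moment M = |Σ|/6 = 5178.4375
R_c = M/A = 5178.4375/501.3750 = 10.3285 mm
θ = 334° = 5.829400 rad
V = θ·R_c·A = 5.829400·10.3285·501.3750 = 30187.182 mm³

Volume = 30187.182 mm³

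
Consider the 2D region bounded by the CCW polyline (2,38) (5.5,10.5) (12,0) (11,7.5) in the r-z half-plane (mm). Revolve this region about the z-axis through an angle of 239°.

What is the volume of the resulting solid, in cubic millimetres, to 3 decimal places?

Volume = 2568.153 mm³

Profile (r,z), 4 vertices: (2,38) (5.5,10.5) (12,0) (11,7.5)
edge 0: (2,38)→(5.5,10.5)  cross = 2·10.5 − 5.5·38 = -188.0000; (r_i+r_j)·cross = 7.5·-188.0000 = -1410.0000
edge 1: (5.5,10.5)→(12,0)  cross = 5.5·0 − 12·10.5 = -126.0000; (r_i+r_j)·cross = 17.5·-126.0000 = -2205.0000
edge 2: (12,0)→(11,7.5)  cross = 12·7.5 − 11·0 = 90.0000; (r_i+r_j)·cross = 23·90.0000 = 2070.0000
edge 3: (11,7.5)→(2,38)  cross = 11·38 − 2·7.5 = 403.0000; (r_i+r_j)·cross = 13·403.0000 = 5239.0000
Σcross = 179.0000 → A = |Σcross|/2 = 89.5000 mm²
Σ(r_i+r_j)·cross = 3694.0000 → first moment M = |Σ|/6 = 615.6667
R_c = M/A = 615.6667/89.5000 = 6.8790 mm
θ = 239° = 4.171337 rad
V = θ·R_c·A = 4.171337·6.8790·89.5000 = 2568.153 mm³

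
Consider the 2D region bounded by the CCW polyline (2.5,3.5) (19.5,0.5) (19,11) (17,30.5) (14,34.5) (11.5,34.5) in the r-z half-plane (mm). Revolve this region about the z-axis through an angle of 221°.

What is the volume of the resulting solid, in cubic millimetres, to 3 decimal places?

Volume = 17388.398 mm³

Profile (r,z), 6 vertices: (2.5,3.5) (19.5,0.5) (19,11) (17,30.5) (14,34.5) (11.5,34.5)
edge 0: (2.5,3.5)→(19.5,0.5)  cross = 2.5·0.5 − 19.5·3.5 = -67.0000; (r_i+r_j)·cross = 22·-67.0000 = -1474.0000
edge 1: (19.5,0.5)→(19,11)  cross = 19.5·11 − 19·0.5 = 205.0000; (r_i+r_j)·cross = 38.5·205.0000 = 7892.5000
edge 2: (19,11)→(17,30.5)  cross = 19·30.5 − 17·11 = 392.5000; (r_i+r_j)·cross = 36·392.5000 = 14130.0000
edge 3: (17,30.5)→(14,34.5)  cross = 17·34.5 − 14·30.5 = 159.5000; (r_i+r_j)·cross = 31·159.5000 = 4944.5000
edge 4: (14,34.5)→(11.5,34.5)  cross = 14·34.5 − 11.5·34.5 = 86.2500; (r_i+r_j)·cross = 25.5·86.2500 = 2199.3750
edge 5: (11.5,34.5)→(2.5,3.5)  cross = 11.5·3.5 − 2.5·34.5 = -46.0000; (r_i+r_j)·cross = 14·-46.0000 = -644.0000
Σcross = 730.2500 → A = |Σcross|/2 = 365.1250 mm²
Σ(r_i+r_j)·cross = 27048.3750 → first moment M = |Σ|/6 = 4508.0625
R_c = M/A = 4508.0625/365.1250 = 12.3466 mm
θ = 221° = 3.857178 rad
V = θ·R_c·A = 3.857178·12.3466·365.1250 = 17388.398 mm³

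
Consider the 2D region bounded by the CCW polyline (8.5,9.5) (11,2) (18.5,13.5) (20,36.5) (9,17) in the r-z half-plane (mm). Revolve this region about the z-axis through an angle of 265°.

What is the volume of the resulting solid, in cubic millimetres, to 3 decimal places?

Volume = 12708.391 mm³

Profile (r,z), 5 vertices: (8.5,9.5) (11,2) (18.5,13.5) (20,36.5) (9,17)
edge 0: (8.5,9.5)→(11,2)  cross = 8.5·2 − 11·9.5 = -87.5000; (r_i+r_j)·cross = 19.5·-87.5000 = -1706.2500
edge 1: (11,2)→(18.5,13.5)  cross = 11·13.5 − 18.5·2 = 111.5000; (r_i+r_j)·cross = 29.5·111.5000 = 3289.2500
edge 2: (18.5,13.5)→(20,36.5)  cross = 18.5·36.5 − 20·13.5 = 405.2500; (r_i+r_j)·cross = 38.5·405.2500 = 15602.1250
edge 3: (20,36.5)→(9,17)  cross = 20·17 − 9·36.5 = 11.5000; (r_i+r_j)·cross = 29·11.5000 = 333.5000
edge 4: (9,17)→(8.5,9.5)  cross = 9·9.5 − 8.5·17 = -59.0000; (r_i+r_j)·cross = 17.5·-59.0000 = -1032.5000
Σcross = 381.7500 → A = |Σcross|/2 = 190.8750 mm²
Σ(r_i+r_j)·cross = 16486.1250 → first moment M = |Σ|/6 = 2747.6875
R_c = M/A = 2747.6875/190.8750 = 14.3952 mm
θ = 265° = 4.625123 rad
V = θ·R_c·A = 4.625123·14.3952·190.8750 = 12708.391 mm³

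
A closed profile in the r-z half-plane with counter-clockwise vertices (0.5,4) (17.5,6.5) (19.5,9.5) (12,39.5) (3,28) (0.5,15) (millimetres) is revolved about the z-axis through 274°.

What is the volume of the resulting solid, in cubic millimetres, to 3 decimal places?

Volume = 19365.826 mm³

Profile (r,z), 6 vertices: (0.5,4) (17.5,6.5) (19.5,9.5) (12,39.5) (3,28) (0.5,15)
edge 0: (0.5,4)→(17.5,6.5)  cross = 0.5·6.5 − 17.5·4 = -66.7500; (r_i+r_j)·cross = 18·-66.7500 = -1201.5000
edge 1: (17.5,6.5)→(19.5,9.5)  cross = 17.5·9.5 − 19.5·6.5 = 39.5000; (r_i+r_j)·cross = 37·39.5000 = 1461.5000
edge 2: (19.5,9.5)→(12,39.5)  cross = 19.5·39.5 − 12·9.5 = 656.2500; (r_i+r_j)·cross = 31.5·656.2500 = 20671.8750
edge 3: (12,39.5)→(3,28)  cross = 12·28 − 3·39.5 = 217.5000; (r_i+r_j)·cross = 15·217.5000 = 3262.5000
edge 4: (3,28)→(0.5,15)  cross = 3·15 − 0.5·28 = 31.0000; (r_i+r_j)·cross = 3.5·31.0000 = 108.5000
edge 5: (0.5,15)→(0.5,4)  cross = 0.5·4 − 0.5·15 = -5.5000; (r_i+r_j)·cross = 1·-5.5000 = -5.5000
Σcross = 872.0000 → A = |Σcross|/2 = 436.0000 mm²
Σ(r_i+r_j)·cross = 24297.3750 → first moment M = |Σ|/6 = 4049.5625
R_c = M/A = 4049.5625/436.0000 = 9.2880 mm
θ = 274° = 4.782202 rad
V = θ·R_c·A = 4.782202·9.2880·436.0000 = 19365.826 mm³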